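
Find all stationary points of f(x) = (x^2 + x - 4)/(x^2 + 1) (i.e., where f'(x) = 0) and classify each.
f'(x) = (-x^2 + 10*x + 1)/(x^4 + 2*x^2 + 1)

Solve f'(x) = 0:
  f'(x) = -(x^2 - 10*x - 1)/(x^2 + 1)^2; the denominator is positive wherever f is defined, so f'(x) = 0 ⇔ -x^2 + 10*x + 1 = 0.
  x^2 - 10*x - 1 = 0 has no rational roots; quadratic formula: x = (10 ± √104)/2.
  ⇒ x = 5 - sqrt(26) ≈ -0.0990, 5 + sqrt(26) ≈ 10.0990

f''(x) = 2*(x^3 - 15*x^2 - 3*x + 5)/(x^6 + 3*x^4 + 3*x^2 + 1)
Second-derivative test at each critical point:
  f''(-0.0990) = 10.0010 > 0 → local minimum
  f''(10.0990) = -0.0010 < 0 → local maximum

Critical points: x = 5 - sqrt(26) ≈ -0.0990 (local minimum); x = 5 + sqrt(26) ≈ 10.0990 (local maximum)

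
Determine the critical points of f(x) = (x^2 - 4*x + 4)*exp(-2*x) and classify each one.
f'(x) = 2*(-x^2 + 5*x - 6)*exp(-2*x)

Solve f'(x) = 0:
  f'(x) = (-2*x^2 + 10*x - 12)·exp(-2*x) and exp(-2*x) > 0 for every x, so f'(x) = 0 ⇔ -2*x^2 + 10*x - 12 = 0.
  Factor: -2*x^2 + 10*x - 12 = -2*(x - 3)*(x - 2) = 0.
  ⇒ x = 2, 3

f''(x) = 2*(2*x^2 - 12*x + 17)*exp(-2*x)
Second-derivative test at each critical point:
  f''(2) = 0.0366 > 0 → local minimum
  f''(3) = -0.0050 < 0 → local maximum

Critical points: x = 2 (local minimum); x = 3 (local maximum)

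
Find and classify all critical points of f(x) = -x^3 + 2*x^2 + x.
f'(x) = -3*x^2 + 4*x + 1

Solve f'(x) = 0:
  3*x^2 - 4*x - 1 = 0 has no rational roots; quadratic formula: x = (4 ± √28)/6.
  ⇒ x = 2/3 - sqrt(7)/3 ≈ -0.2153, 2/3 + sqrt(7)/3 ≈ 1.5486

f''(x) = 4 - 6*x
Second-derivative test at each critical point:
  f''(-0.2153) = 5.2915 > 0 → local minimum
  f''(1.5486) = -5.2915 < 0 → local maximum

Critical points: x = 2/3 - sqrt(7)/3 ≈ -0.2153 (local minimum); x = 2/3 + sqrt(7)/3 ≈ 1.5486 (local maximum)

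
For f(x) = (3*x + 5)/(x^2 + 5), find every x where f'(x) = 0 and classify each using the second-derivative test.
f'(x) = (-3*x^2 - 10*x + 15)/(x^4 + 10*x^2 + 25)

Solve f'(x) = 0:
  f'(x) = -(3*x^2 + 10*x - 15)/(x^2 + 5)^2; the denominator is positive wherever f is defined, so f'(x) = 0 ⇔ -3*x^2 - 10*x + 15 = 0.
  3*x^2 + 10*x - 15 = 0 has no rational roots; quadratic formula: x = (-10 ± √280)/6.
  ⇒ x = -sqrt(70)/3 - 5/3 ≈ -4.4555, -5/3 + sqrt(70)/3 ≈ 1.1222

f''(x) = 2*(4*x^2*(3*x + 5) - (9*x + 5)*(x^2 + 5))/(x^2 + 5)^3
Second-derivative test at each critical point:
  f''(-4.4555) = 0.0271 > 0 → local minimum
  f''(1.1222) = -0.4271 < 0 → local maximum

Critical points: x = -sqrt(70)/3 - 5/3 ≈ -4.4555 (local minimum); x = -5/3 + sqrt(70)/3 ≈ 1.1222 (local maximum)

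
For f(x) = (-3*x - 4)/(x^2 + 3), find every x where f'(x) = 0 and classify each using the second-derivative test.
f'(x) = (3*x^2 + 8*x - 9)/(x^4 + 6*x^2 + 9)

Solve f'(x) = 0:
  f'(x) = (3*x^2 + 8*x - 9)/(x^2 + 3)^2; the denominator is positive wherever f is defined, so f'(x) = 0 ⇔ 3*x^2 + 8*x - 9 = 0.
  3*x^2 + 8*x - 9 = 0 has no rational roots; quadratic formula: x = (-8 ± √172)/6.
  ⇒ x = -sqrt(43)/3 - 4/3 ≈ -3.5191, -4/3 + sqrt(43)/3 ≈ 0.8525

f''(x) = 2*(-4*x^2*(3*x + 4) + (9*x + 4)*(x^2 + 3))/(x^2 + 3)^3
Second-derivative test at each critical point:
  f''(-3.5191) = -0.0554 < 0 → local maximum
  f''(0.8525) = 0.9443 > 0 → local minimum

Critical points: x = -sqrt(43)/3 - 4/3 ≈ -3.5191 (local maximum); x = -4/3 + sqrt(43)/3 ≈ 0.8525 (local minimum)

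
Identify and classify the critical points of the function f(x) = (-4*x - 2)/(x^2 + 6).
f'(x) = 4*(x^2 + x - 6)/(x^4 + 12*x^2 + 36)

Solve f'(x) = 0:
  f'(x) = 4*(x - 2)*(x + 3)/(x^2 + 6)^2; the denominator is positive wherever f is defined, so f'(x) = 0 ⇔ 4*x^2 + 4*x - 24 = 0.
  Factor: 4*x^2 + 4*x - 24 = 4*(x - 2)*(x + 3) = 0.
  ⇒ x = -3, 2

f''(x) = 4*(-4*x^2*(2*x + 1) + (6*x + 1)*(x^2 + 6))/(x^2 + 6)^3
Second-derivative test at each critical point:
  f''(-3) = -4/45 < 0 → local maximum
  f''(2) = 1/5 > 0 → local minimum

Critical points: x = -3 (local maximum); x = 2 (local minimum)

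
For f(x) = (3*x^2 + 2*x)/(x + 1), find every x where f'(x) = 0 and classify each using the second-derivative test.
f'(x) = (3*x^2 + 6*x + 2)/(x^2 + 2*x + 1)

Solve f'(x) = 0:
  f'(x) = (3*x^2 + 6*x + 2)/(x + 1)^2; the denominator is positive wherever f is defined, so f'(x) = 0 ⇔ 3*x^2 + 6*x + 2 = 0.
  3*x^2 + 6*x + 2 = 0 has no rational roots; quadratic formula: x = (-6 ± √12)/6.
  ⇒ x = -1 - sqrt(3)/3 ≈ -1.5774, -1 + sqrt(3)/3 ≈ -0.4226

f''(x) = 2/(x^3 + 3*x^2 + 3*x + 1)
Second-derivative test at each critical point:
  f''(-1.5774) = -10.3923 < 0 → local maximum
  f''(-0.4226) = 10.3923 > 0 → local minimum

Critical points: x = -1 - sqrt(3)/3 ≈ -1.5774 (local maximum); x = -1 + sqrt(3)/3 ≈ -0.4226 (local minimum)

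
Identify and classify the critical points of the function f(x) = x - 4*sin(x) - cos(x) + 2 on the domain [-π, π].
f'(x) = sin(x) - 4*cos(x) + 1

Solve f'(x) = 0 on [-π, π]:
  f'(x) = 0 ⇔ sin(x) - 4*cos(x) = -1. Write the left side as R·cos(x + φ) with R = √((-4)² + (-1)²) = sqrt(17), cos φ = -4*sqrt(17)/17, sin φ = -sqrt(17)/17; then cos(x + φ) = -sqrt(17)/17. Solve for x and keep the solutions lying in [-π, π].
  ⇒ x = -pi/2 ≈ -1.5708, atan(15/8) ≈ 1.0808

f''(x) = 4*sin(x) + cos(x)
Second-derivative test at each critical point:
  f''(-1.5708) = -4 < 0 → local maximum
  f''(1.0808) = 4 > 0 → local minimum

Critical points: x = -pi/2 ≈ -1.5708 (local maximum); x = atan(15/8) ≈ 1.0808 (local minimum)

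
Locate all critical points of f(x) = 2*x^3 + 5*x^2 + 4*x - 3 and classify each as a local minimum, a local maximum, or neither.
f'(x) = 6*x^2 + 10*x + 4

Solve f'(x) = 0:
  Factor: 6*x^2 + 10*x + 4 = 2*(x + 1)*(3*x + 2) = 0.
  ⇒ x = -1, -2/3

f''(x) = 12*x + 10
Second-derivative test at each critical point:
  f''(-1) = -2 < 0 → local maximum
  f''(-2/3) = 2 > 0 → local minimum

Critical points: x = -1 (local maximum); x = -2/3 (local minimum)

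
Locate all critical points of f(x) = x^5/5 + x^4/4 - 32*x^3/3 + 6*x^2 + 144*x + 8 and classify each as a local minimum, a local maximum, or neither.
f'(x) = x^4 + x^3 - 32*x^2 + 12*x + 144

Solve f'(x) = 0:
  Factor: x^4 + x^3 - 32*x^2 + 12*x + 144 = (x - 4)*(x - 3)*(x + 2)*(x + 6) = 0.
  ⇒ x = -6, -2, 3, 4

f''(x) = 4*x^3 + 3*x^2 - 64*x + 12
Second-derivative test at each critical point:
  f''(-6) = -360 < 0 → local maximum
  f''(-2) = 120 > 0 → local minimum
  f''(3) = -45 < 0 → local maximum
  f''(4) = 60 > 0 → local minimum

Critical points: x = -6 (local maximum); x = -2 (local minimum); x = 3 (local maximum); x = 4 (local minimum)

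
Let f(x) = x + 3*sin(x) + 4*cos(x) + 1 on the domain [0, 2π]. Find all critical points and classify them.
f'(x) = -4*sin(x) + 3*cos(x) + 1

Solve f'(x) = 0 on [0, 2π]:
  f'(x) = 0 ⇔ -4*sin(x) + 3*cos(x) = -1. Write the left side as R·cos(x + φ) with R = √(3² + 4²) = 5, cos φ = 3/5, sin φ = 4/5; then cos(x + φ) = -1/5. Solve for x and keep the solutions lying in [0, 2π].
  ⇒ x = atan((4 + 6*sqrt(6))/(-3 + 8*sqrt(6))) ≈ 0.8449, atan((4 - 6*sqrt(6))/(-8*sqrt(6) - 3)) + pi ≈ 3.5837

f''(x) = -3*sin(x) - 4*cos(x)
Second-derivative test at each critical point:
  f''(0.8449) = -4.8990 < 0 → local maximum
  f''(3.5837) = 4.8990 > 0 → local minimum

Critical points: x = atan((4 + 6*sqrt(6))/(-3 + 8*sqrt(6))) ≈ 0.8449 (local maximum); x = atan((4 - 6*sqrt(6))/(-8*sqrt(6) - 3)) + pi ≈ 3.5837 (local minimum)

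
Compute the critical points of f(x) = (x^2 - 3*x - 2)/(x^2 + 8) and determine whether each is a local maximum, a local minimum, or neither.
f'(x) = (3*x^2 + 20*x - 24)/(x^4 + 16*x^2 + 64)

Solve f'(x) = 0:
  f'(x) = (3*x^2 + 20*x - 24)/(x^2 + 8)^2; the denominator is positive wherever f is defined, so f'(x) = 0 ⇔ 3*x^2 + 20*x - 24 = 0.
  3*x^2 + 20*x - 24 = 0 has no rational roots; quadratic formula: x = (-20 ± √688)/6.
  ⇒ x = -2*sqrt(43)/3 - 10/3 ≈ -7.7050, -10/3 + 2*sqrt(43)/3 ≈ 1.0383

f''(x) = 2*(-3*x^3 - 30*x^2 + 72*x + 80)/(x^6 + 24*x^4 + 192*x^2 + 512)
Second-derivative test at each critical point:
  f''(-7.7050) = -0.0058 < 0 → local maximum
  f''(1.0383) = 0.3183 > 0 → local minimum

Critical points: x = -2*sqrt(43)/3 - 10/3 ≈ -7.7050 (local maximum); x = -10/3 + 2*sqrt(43)/3 ≈ 1.0383 (local minimum)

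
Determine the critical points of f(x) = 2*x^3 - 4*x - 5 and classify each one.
f'(x) = 6*x^2 - 4

Solve f'(x) = 0:
  Factor: 6*x^2 - 4 = 2*(3*x^2 - 2); 3*x^2 - 2 = 0 has no rational roots; quadratic formula: x = (0 ± √24)/6.
  ⇒ x = -sqrt(6)/3 ≈ -0.8165, sqrt(6)/3 ≈ 0.8165

f''(x) = 12*x
Second-derivative test at each critical point:
  f''(-0.8165) = -9.7980 < 0 → local maximum
  f''(0.8165) = 9.7980 > 0 → local minimum

Critical points: x = -sqrt(6)/3 ≈ -0.8165 (local maximum); x = sqrt(6)/3 ≈ 0.8165 (local minimum)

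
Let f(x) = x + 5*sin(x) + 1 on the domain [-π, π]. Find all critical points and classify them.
f'(x) = 5*cos(x) + 1

Solve f'(x) = 0 on [-π, π]:
  f'(x) = 0 ⇔ cos(x) = -1/5, i.e. x = ±arccos(-1/5) + 2nπ; keep the solutions lying in [-π, π].
  ⇒ x = -acos(-1/5) ≈ -1.7722, acos(-1/5) ≈ 1.7722

f''(x) = -5*sin(x)
Second-derivative test at each critical point:
  f''(-1.7722) = 4.8990 > 0 → local minimum
  f''(1.7722) = -4.8990 < 0 → local maximum

Critical points: x = -acos(-1/5) ≈ -1.7722 (local minimum); x = acos(-1/5) ≈ 1.7722 (local maximum)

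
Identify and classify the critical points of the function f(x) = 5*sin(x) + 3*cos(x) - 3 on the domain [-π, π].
f'(x) = -3*sin(x) + 5*cos(x)

Solve f'(x) = 0 on [-π, π]:
  f'(x) = 0 ⇔ 5*cos(x) = 3*sin(x) ⇔ tan(x) = 5/3, i.e. x = arctan(5/3) + nπ; keep the solutions lying in [-π, π].
  ⇒ x = -pi + atan(5/3) ≈ -2.1112, atan(5/3) ≈ 1.0304

f''(x) = -5*sin(x) - 3*cos(x)
Second-derivative test at each critical point:
  f''(-2.1112) = 5.8310 > 0 → local minimum
  f''(1.0304) = -5.8310 < 0 → local maximum

Critical points: x = -pi + atan(5/3) ≈ -2.1112 (local minimum); x = atan(5/3) ≈ 1.0304 (local maximum)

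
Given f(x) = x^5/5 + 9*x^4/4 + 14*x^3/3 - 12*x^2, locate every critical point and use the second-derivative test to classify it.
f'(x) = x*(x^3 + 9*x^2 + 14*x - 24)

Solve f'(x) = 0:
  Factor: x^4 + 9*x^3 + 14*x^2 - 24*x = x*(x - 1)*(x + 4)*(x + 6) = 0.
  ⇒ x = -6, -4, 0, 1

f''(x) = 4*x^3 + 27*x^2 + 28*x - 24
Second-derivative test at each critical point:
  f''(-6) = -84 < 0 → local maximum
  f''(-4) = 40 > 0 → local minimum
  f''(0) = -24 < 0 → local maximum
  f''(1) = 35 > 0 → local minimum

Critical points: x = -6 (local maximum); x = -4 (local minimum); x = 0 (local maximum); x = 1 (local minimum)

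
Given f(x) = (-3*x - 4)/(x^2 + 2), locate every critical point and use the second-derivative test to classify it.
f'(x) = (3*x^2 + 8*x - 6)/(x^4 + 4*x^2 + 4)

Solve f'(x) = 0:
  f'(x) = (3*x^2 + 8*x - 6)/(x^2 + 2)^2; the denominator is positive wherever f is defined, so f'(x) = 0 ⇔ 3*x^2 + 8*x - 6 = 0.
  3*x^2 + 8*x - 6 = 0 has no rational roots; quadratic formula: x = (-8 ± √136)/6.
  ⇒ x = -sqrt(34)/3 - 4/3 ≈ -3.2770, -4/3 + sqrt(34)/3 ≈ 0.6103

f''(x) = 2*(-4*x^2*(3*x + 4) + (9*x + 4)*(x^2 + 2))/(x^2 + 2)^3
Second-derivative test at each critical point:
  f''(-3.2770) = -0.0719 < 0 → local maximum
  f''(0.6103) = 2.0719 > 0 → local minimum

Critical points: x = -sqrt(34)/3 - 4/3 ≈ -3.2770 (local maximum); x = -4/3 + sqrt(34)/3 ≈ 0.6103 (local minimum)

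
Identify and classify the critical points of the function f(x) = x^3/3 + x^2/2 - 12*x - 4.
f'(x) = x^2 + x - 12

Solve f'(x) = 0:
  Factor: x^2 + x - 12 = (x - 3)*(x + 4) = 0.
  ⇒ x = -4, 3

f''(x) = 2*x + 1
Second-derivative test at each critical point:
  f''(-4) = -7 < 0 → local maximum
  f''(3) = 7 > 0 → local minimum

Critical points: x = -4 (local maximum); x = 3 (local minimum)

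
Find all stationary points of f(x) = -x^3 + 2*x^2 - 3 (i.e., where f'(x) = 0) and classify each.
f'(x) = x*(4 - 3*x)

Solve f'(x) = 0:
  Factor: -3*x^2 + 4*x = -x*(3*x - 4) = 0.
  ⇒ x = 0, 4/3

f''(x) = 4 - 6*x
Second-derivative test at each critical point:
  f''(0) = 4 > 0 → local minimum
  f''(4/3) = -4 < 0 → local maximum

Critical points: x = 0 (local minimum); x = 4/3 (local maximum)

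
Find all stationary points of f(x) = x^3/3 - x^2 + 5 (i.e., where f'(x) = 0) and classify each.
f'(x) = x*(x - 2)

Solve f'(x) = 0:
  Factor: x^2 - 2*x = x*(x - 2) = 0.
  ⇒ x = 0, 2

f''(x) = 2*x - 2
Second-derivative test at each critical point:
  f''(0) = -2 < 0 → local maximum
  f''(2) = 2 > 0 → local minimum

Critical points: x = 0 (local maximum); x = 2 (local minimum)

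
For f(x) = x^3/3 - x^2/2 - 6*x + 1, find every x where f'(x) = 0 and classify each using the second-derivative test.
f'(x) = x^2 - x - 6

Solve f'(x) = 0:
  Factor: x^2 - x - 6 = (x - 3)*(x + 2) = 0.
  ⇒ x = -2, 3

f''(x) = 2*x - 1
Second-derivative test at each critical point:
  f''(-2) = -5 < 0 → local maximum
  f''(3) = 5 > 0 → local minimum

Critical points: x = -2 (local maximum); x = 3 (local minimum)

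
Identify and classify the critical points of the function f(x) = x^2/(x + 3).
f'(x) = x*(x + 6)/(x^2 + 6*x + 9)

Solve f'(x) = 0:
  f'(x) = x*(x + 6)/(x + 3)^2; the denominator is positive wherever f is defined, so f'(x) = 0 ⇔ x^2 + 6*x = 0.
  Factor: x^2 + 6*x = x*(x + 6) = 0.
  ⇒ x = -6, 0

f''(x) = 18/(x^3 + 9*x^2 + 27*x + 27)
Second-derivative test at each critical point:
  f''(-6) = -2/3 < 0 → local maximum
  f''(0) = 2/3 > 0 → local minimum

Critical points: x = -6 (local maximum); x = 0 (local minimum)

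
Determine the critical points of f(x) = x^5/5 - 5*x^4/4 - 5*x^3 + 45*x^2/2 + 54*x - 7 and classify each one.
f'(x) = x^4 - 5*x^3 - 15*x^2 + 45*x + 54

Solve f'(x) = 0:
  Factor: x^4 - 5*x^3 - 15*x^2 + 45*x + 54 = (x - 6)*(x - 3)*(x + 1)*(x + 3) = 0.
  ⇒ x = -3, -1, 3, 6

f''(x) = 4*x^3 - 15*x^2 - 30*x + 45
Second-derivative test at each critical point:
  f''(-3) = -108 < 0 → local maximum
  f''(-1) = 56 > 0 → local minimum
  f''(3) = -72 < 0 → local maximum
  f''(6) = 189 > 0 → local minimum

Critical points: x = -3 (local maximum); x = -1 (local minimum); x = 3 (local maximum); x = 6 (local minimum)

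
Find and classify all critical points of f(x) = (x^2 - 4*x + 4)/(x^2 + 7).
f'(x) = 2*(2*x^2 + 3*x - 14)/(x^4 + 14*x^2 + 49)

Solve f'(x) = 0:
  f'(x) = 2*(x - 2)*(2*x + 7)/(x^2 + 7)^2; the denominator is positive wherever f is defined, so f'(x) = 0 ⇔ 4*x^2 + 6*x - 28 = 0.
  Factor: 4*x^2 + 6*x - 28 = 2*(x - 2)*(2*x + 7) = 0.
  ⇒ x = -7/2, 2

f''(x) = 2*(-4*x^3 - 9*x^2 + 84*x + 21)/(x^6 + 21*x^4 + 147*x^2 + 343)
Second-derivative test at each critical point:
  f''(-7/2) = -32/539 < 0 → local maximum
  f''(2) = 2/11 > 0 → local minimum

Critical points: x = -7/2 (local maximum); x = 2 (local minimum)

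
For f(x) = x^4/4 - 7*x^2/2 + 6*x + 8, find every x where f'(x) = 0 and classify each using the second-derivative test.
f'(x) = x^3 - 7*x + 6

Solve f'(x) = 0:
  Factor: x^3 - 7*x + 6 = (x - 2)*(x - 1)*(x + 3) = 0.
  ⇒ x = -3, 1, 2

f''(x) = 3*x^2 - 7
Second-derivative test at each critical point:
  f''(-3) = 20 > 0 → local minimum
  f''(1) = -4 < 0 → local maximum
  f''(2) = 5 > 0 → local minimum

Critical points: x = -3 (local minimum); x = 1 (local maximum); x = 2 (local minimum)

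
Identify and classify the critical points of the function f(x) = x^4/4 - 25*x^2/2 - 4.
f'(x) = x*(x^2 - 25)

Solve f'(x) = 0:
  Factor: x^3 - 25*x = x*(x - 5)*(x + 5) = 0.
  ⇒ x = -5, 0, 5

f''(x) = 3*x^2 - 25
Second-derivative test at each critical point:
  f''(-5) = 50 > 0 → local minimum
  f''(0) = -25 < 0 → local maximum
  f''(5) = 50 > 0 → local minimum

Critical points: x = -5 (local minimum); x = 0 (local maximum); x = 5 (local minimum)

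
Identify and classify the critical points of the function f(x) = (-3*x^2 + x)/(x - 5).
f'(x) = (-3*x^2 + 30*x - 5)/(x^2 - 10*x + 25)

Solve f'(x) = 0:
  f'(x) = -(3*x^2 - 30*x + 5)/(x - 5)^2; the denominator is positive wherever f is defined, so f'(x) = 0 ⇔ -3*x^2 + 30*x - 5 = 0.
  3*x^2 - 30*x + 5 = 0 has no rational roots; quadratic formula: x = (30 ± √840)/6.
  ⇒ x = 5 - sqrt(210)/3 ≈ 0.1695, sqrt(210)/3 + 5 ≈ 9.8305

f''(x) = -140/(x^3 - 15*x^2 + 75*x - 125)
Second-derivative test at each critical point:
  f''(0.1695) = 1.2421 > 0 → local minimum
  f''(9.8305) = -1.2421 < 0 → local maximum

Critical points: x = 5 - sqrt(210)/3 ≈ 0.1695 (local minimum); x = sqrt(210)/3 + 5 ≈ 9.8305 (local maximum)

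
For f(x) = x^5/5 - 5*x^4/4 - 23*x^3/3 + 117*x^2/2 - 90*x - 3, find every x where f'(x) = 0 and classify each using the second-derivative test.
f'(x) = x^4 - 5*x^3 - 23*x^2 + 117*x - 90

Solve f'(x) = 0:
  Factor: x^4 - 5*x^3 - 23*x^2 + 117*x - 90 = (x - 6)*(x - 3)*(x - 1)*(x + 5) = 0.
  ⇒ x = -5, 1, 3, 6

f''(x) = 4*x^3 - 15*x^2 - 46*x + 117
Second-derivative test at each critical point:
  f''(-5) = -528 < 0 → local maximum
  f''(1) = 60 > 0 → local minimum
  f''(3) = -48 < 0 → local maximum
  f''(6) = 165 > 0 → local minimum

Critical points: x = -5 (local maximum); x = 1 (local minimum); x = 3 (local maximum); x = 6 (local minimum)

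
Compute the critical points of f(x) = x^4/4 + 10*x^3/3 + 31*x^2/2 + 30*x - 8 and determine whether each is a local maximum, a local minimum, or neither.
f'(x) = x^3 + 10*x^2 + 31*x + 30

Solve f'(x) = 0:
  Factor: x^3 + 10*x^2 + 31*x + 30 = (x + 2)*(x + 3)*(x + 5) = 0.
  ⇒ x = -5, -3, -2

f''(x) = 3*x^2 + 20*x + 31
Second-derivative test at each critical point:
  f''(-5) = 6 > 0 → local minimum
  f''(-3) = -2 < 0 → local maximum
  f''(-2) = 3 > 0 → local minimum

Critical points: x = -5 (local minimum); x = -3 (local maximum); x = -2 (local minimum)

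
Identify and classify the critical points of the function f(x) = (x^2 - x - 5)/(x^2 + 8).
f'(x) = (x^2 + 26*x - 8)/(x^4 + 16*x^2 + 64)

Solve f'(x) = 0:
  f'(x) = (x^2 + 26*x - 8)/(x^2 + 8)^2; the denominator is positive wherever f is defined, so f'(x) = 0 ⇔ x^2 + 26*x - 8 = 0.
  x^2 + 26*x - 8 = 0 has no rational roots; quadratic formula: x = (-26 ± √708)/2.
  ⇒ x = -sqrt(177) - 13 ≈ -26.3041, -13 + sqrt(177) ≈ 0.3041

f''(x) = 2*(-x^3 - 39*x^2 + 24*x + 104)/(x^6 + 24*x^4 + 192*x^2 + 512)
Second-derivative test at each critical point:
  f''(-26.3041) = -5.432e-05 < 0 → local maximum
  f''(0.3041) = 0.4063 > 0 → local minimum

Critical points: x = -sqrt(177) - 13 ≈ -26.3041 (local maximum); x = -13 + sqrt(177) ≈ 0.3041 (local minimum)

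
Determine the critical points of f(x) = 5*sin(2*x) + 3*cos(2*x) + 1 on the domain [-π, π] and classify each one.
f'(x) = -6*sin(2*x) + 10*cos(2*x)

Solve f'(x) = 0 on [-π, π]:
  f'(x) = 0 ⇔ 5*cos(2*x) = 3*sin(2*x) ⇔ tan(2*x) = 5/3, i.e. 2*x = arctan(5/3) + nπ; keep the solutions lying in [-π, π].
  ⇒ x = -pi + atan(5/3)/2 ≈ -2.6264, -pi/2 + atan(5/3)/2 ≈ -1.0556, atan(5/3)/2 ≈ 0.5152, atan(5/3)/2 + pi/2 ≈ 2.0860

f''(x) = -20*sin(2*x) - 12*cos(2*x)
Second-derivative test at each critical point:
  f''(-2.6264) = -23.3238 < 0 → local maximum
  f''(-1.0556) = 23.3238 > 0 → local minimum
  f''(0.5152) = -23.3238 < 0 → local maximum
  f''(2.0860) = 23.3238 > 0 → local minimum

Critical points: x = -pi + atan(5/3)/2 ≈ -2.6264 (local maximum); x = -pi/2 + atan(5/3)/2 ≈ -1.0556 (local minimum); x = atan(5/3)/2 ≈ 0.5152 (local maximum); x = atan(5/3)/2 + pi/2 ≈ 2.0860 (local minimum)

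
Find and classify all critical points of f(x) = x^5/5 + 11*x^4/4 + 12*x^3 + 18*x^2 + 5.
f'(x) = x*(x^3 + 11*x^2 + 36*x + 36)

Solve f'(x) = 0:
  Factor: x^4 + 11*x^3 + 36*x^2 + 36*x = x*(x + 2)*(x + 3)*(x + 6) = 0.
  ⇒ x = -6, -3, -2, 0

f''(x) = 4*x^3 + 33*x^2 + 72*x + 36
Second-derivative test at each critical point:
  f''(-6) = -72 < 0 → local maximum
  f''(-3) = 9 > 0 → local minimum
  f''(-2) = -8 < 0 → local maximum
  f''(0) = 36 > 0 → local minimum

Critical points: x = -6 (local maximum); x = -3 (local minimum); x = -2 (local maximum); x = 0 (local minimum)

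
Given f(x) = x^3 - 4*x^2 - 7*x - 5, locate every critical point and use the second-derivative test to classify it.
f'(x) = 3*x^2 - 8*x - 7

Solve f'(x) = 0:
  3*x^2 - 8*x - 7 = 0 has no rational roots; quadratic formula: x = (8 ± √148)/6.
  ⇒ x = 4/3 - sqrt(37)/3 ≈ -0.6943, 4/3 + sqrt(37)/3 ≈ 3.3609

f''(x) = 6*x - 8
Second-derivative test at each critical point:
  f''(-0.6943) = -12.1655 < 0 → local maximum
  f''(3.3609) = 12.1655 > 0 → local minimum

Critical points: x = 4/3 - sqrt(37)/3 ≈ -0.6943 (local maximum); x = 4/3 + sqrt(37)/3 ≈ 3.3609 (local minimum)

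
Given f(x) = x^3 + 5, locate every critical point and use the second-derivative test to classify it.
f'(x) = 3*x^2

Solve f'(x) = 0:
  ⇒ x = 0

f''(x) = 6*x
Second-derivative test at each critical point:
  f''(0) = 0, so the second-derivative test is inconclusive; use the first-derivative test: f'(-1/4) = 0.1875, f'(1/4) = 0.1875 — f' is positive on both sides (no sign change) → neither a local maximum nor a local minimum

Critical points: x = 0 (neither)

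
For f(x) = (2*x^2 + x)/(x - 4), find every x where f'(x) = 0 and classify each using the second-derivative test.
f'(x) = 2*(x^2 - 8*x - 2)/(x^2 - 8*x + 16)

Solve f'(x) = 0:
  f'(x) = 2*(x^2 - 8*x - 2)/(x - 4)^2; the denominator is positive wherever f is defined, so f'(x) = 0 ⇔ 2*x^2 - 16*x - 4 = 0.
  Factor: 2*x^2 - 16*x - 4 = 2*(x^2 - 8*x - 2); x^2 - 8*x - 2 = 0 has no rational roots; quadratic formula: x = (8 ± √72)/2.
  ⇒ x = 4 - 3*sqrt(2) ≈ -0.2426, 4 + 3*sqrt(2) ≈ 8.2426

f''(x) = 72/(x^3 - 12*x^2 + 48*x - 64)
Second-derivative test at each critical point:
  f''(-0.2426) = -0.9428 < 0 → local maximum
  f''(8.2426) = 0.9428 > 0 → local minimum

Critical points: x = 4 - 3*sqrt(2) ≈ -0.2426 (local maximum); x = 4 + 3*sqrt(2) ≈ 8.2426 (local minimum)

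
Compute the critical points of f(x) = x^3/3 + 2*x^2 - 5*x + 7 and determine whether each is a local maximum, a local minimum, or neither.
f'(x) = x^2 + 4*x - 5

Solve f'(x) = 0:
  Factor: x^2 + 4*x - 5 = (x - 1)*(x + 5) = 0.
  ⇒ x = -5, 1

f''(x) = 2*x + 4
Second-derivative test at each critical point:
  f''(-5) = -6 < 0 → local maximum
  f''(1) = 6 > 0 → local minimum

Critical points: x = -5 (local maximum); x = 1 (local minimum)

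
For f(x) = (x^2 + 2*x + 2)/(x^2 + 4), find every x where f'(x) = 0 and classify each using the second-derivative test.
f'(x) = 2*(-x^2 + 2*x + 4)/(x^4 + 8*x^2 + 16)

Solve f'(x) = 0:
  f'(x) = -2*(x^2 - 2*x - 4)/(x^2 + 4)^2; the denominator is positive wherever f is defined, so f'(x) = 0 ⇔ -2*x^2 + 4*x + 8 = 0.
  Factor: -2*x^2 + 4*x + 8 = -2*(x^2 - 2*x - 4); x^2 - 2*x - 4 = 0 has no rational roots; quadratic formula: x = (2 ± √20)/2.
  ⇒ x = 1 - sqrt(5) ≈ -1.2361, 1 + sqrt(5) ≈ 3.2361

f''(x) = 4*(x^3 - 3*x^2 - 12*x + 4)/(x^6 + 12*x^4 + 48*x^2 + 64)
Second-derivative test at each critical point:
  f''(-1.2361) = 0.2927 > 0 → local minimum
  f''(3.2361) = -0.0427 < 0 → local maximum

Critical points: x = 1 - sqrt(5) ≈ -1.2361 (local minimum); x = 1 + sqrt(5) ≈ 3.2361 (local maximum)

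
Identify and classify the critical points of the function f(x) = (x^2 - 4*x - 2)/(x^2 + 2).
f'(x) = 4*(x^2 + 2*x - 2)/(x^4 + 4*x^2 + 4)

Solve f'(x) = 0:
  f'(x) = 4*(x^2 + 2*x - 2)/(x^2 + 2)^2; the denominator is positive wherever f is defined, so f'(x) = 0 ⇔ 4*x^2 + 8*x - 8 = 0.
  Factor: 4*x^2 + 8*x - 8 = 4*(x^2 + 2*x - 2); x^2 + 2*x - 2 = 0 has no rational roots; quadratic formula: x = (-2 ± √12)/2.
  ⇒ x = -sqrt(3) - 1 ≈ -2.7321, -1 + sqrt(3) ≈ 0.7321

f''(x) = 8*(-x^3 - 3*x^2 + 6*x + 2)/(x^6 + 6*x^4 + 12*x^2 + 8)
Second-derivative test at each critical point:
  f''(-2.7321) = -0.1547 < 0 → local maximum
  f''(0.7321) = 2.1547 > 0 → local minimum

Critical points: x = -sqrt(3) - 1 ≈ -2.7321 (local maximum); x = -1 + sqrt(3) ≈ 0.7321 (local minimum)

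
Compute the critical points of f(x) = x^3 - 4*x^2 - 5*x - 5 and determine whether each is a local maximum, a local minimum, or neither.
f'(x) = 3*x^2 - 8*x - 5

Solve f'(x) = 0:
  3*x^2 - 8*x - 5 = 0 has no rational roots; quadratic formula: x = (8 ± √124)/6.
  ⇒ x = 4/3 - sqrt(31)/3 ≈ -0.5226, 4/3 + sqrt(31)/3 ≈ 3.1893

f''(x) = 6*x - 8
Second-derivative test at each critical point:
  f''(-0.5226) = -11.1355 < 0 → local maximum
  f''(3.1893) = 11.1355 > 0 → local minimum

Critical points: x = 4/3 - sqrt(31)/3 ≈ -0.5226 (local maximum); x = 4/3 + sqrt(31)/3 ≈ 3.1893 (local minimum)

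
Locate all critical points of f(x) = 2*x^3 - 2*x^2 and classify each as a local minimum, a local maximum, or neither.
f'(x) = 2*x*(3*x - 2)

Solve f'(x) = 0:
  Factor: 6*x^2 - 4*x = 2*x*(3*x - 2) = 0.
  ⇒ x = 0, 2/3

f''(x) = 12*x - 4
Second-derivative test at each critical point:
  f''(0) = -4 < 0 → local maximum
  f''(2/3) = 4 > 0 → local minimum

Critical points: x = 0 (local maximum); x = 2/3 (local minimum)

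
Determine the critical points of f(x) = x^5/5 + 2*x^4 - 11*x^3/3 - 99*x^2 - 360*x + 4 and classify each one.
f'(x) = x^4 + 8*x^3 - 11*x^2 - 198*x - 360

Solve f'(x) = 0:
  Factor: x^4 + 8*x^3 - 11*x^2 - 198*x - 360 = (x - 5)*(x + 3)*(x + 4)*(x + 6) = 0.
  ⇒ x = -6, -4, -3, 5

f''(x) = 4*x^3 + 24*x^2 - 22*x - 198
Second-derivative test at each critical point:
  f''(-6) = -66 < 0 → local maximum
  f''(-4) = 18 > 0 → local minimum
  f''(-3) = -24 < 0 → local maximum
  f''(5) = 792 > 0 → local minimum

Critical points: x = -6 (local maximum); x = -4 (local minimum); x = -3 (local maximum); x = 5 (local minimum)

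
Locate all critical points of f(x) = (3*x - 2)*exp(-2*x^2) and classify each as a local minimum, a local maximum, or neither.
f'(x) = (-4*x*(3*x - 2) + 3)*exp(-2*x^2)

Solve f'(x) = 0:
  f'(x) = (-12*x^2 + 8*x + 3)·exp(-2*x^2) and exp(-2*x^2) > 0 for every x, so f'(x) = 0 ⇔ -12*x^2 + 8*x + 3 = 0.
  12*x^2 - 8*x - 3 = 0 has no rational roots; quadratic formula: x = (8 ± √208)/24.
  ⇒ x = 1/3 - sqrt(13)/6 ≈ -0.2676, 1/3 + sqrt(13)/6 ≈ 0.9343

f''(x) = 4*(4*x^2*(3*x - 2) - 9*x + 2)*exp(-2*x^2)
Second-derivative test at each critical point:
  f''(-0.2676) = 12.4979 > 0 → local minimum
  f''(0.9343) = -2.5171 < 0 → local maximum

Critical points: x = 1/3 - sqrt(13)/6 ≈ -0.2676 (local minimum); x = 1/3 + sqrt(13)/6 ≈ 0.9343 (local maximum)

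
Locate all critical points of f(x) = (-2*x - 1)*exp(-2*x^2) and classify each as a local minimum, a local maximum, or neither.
f'(x) = 2*(2*x*(2*x + 1) - 1)*exp(-2*x^2)

Solve f'(x) = 0:
  f'(x) = (8*x^2 + 4*x - 2)·exp(-2*x^2) and exp(-2*x^2) > 0 for every x, so f'(x) = 0 ⇔ 8*x^2 + 4*x - 2 = 0.
  Factor: 8*x^2 + 4*x - 2 = 2*(4*x^2 + 2*x - 1); 4*x^2 + 2*x - 1 = 0 has no rational roots; quadratic formula: x = (-2 ± √20)/8.
  ⇒ x = -sqrt(5)/4 - 1/4 ≈ -0.8090, -1/4 + sqrt(5)/4 ≈ 0.3090

f''(x) = 4*(-8*x^3 - 4*x^2 + 6*x + 1)*exp(-2*x^2)
Second-derivative test at each critical point:
  f''(-0.8090) = -2.4157 < 0 → local maximum
  f''(0.3090) = 7.3893 > 0 → local minimum

Critical points: x = -sqrt(5)/4 - 1/4 ≈ -0.8090 (local maximum); x = -1/4 + sqrt(5)/4 ≈ 0.3090 (local minimum)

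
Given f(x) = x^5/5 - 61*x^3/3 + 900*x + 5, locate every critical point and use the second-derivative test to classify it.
f'(x) = x^4 - 61*x^2 + 900

Solve f'(x) = 0:
  Factor: x^4 - 61*x^2 + 900 = (x - 6)*(x - 5)*(x + 5)*(x + 6) = 0.
  ⇒ x = -6, -5, 5, 6

f''(x) = 4*x^3 - 122*x
Second-derivative test at each critical point:
  f''(-6) = -132 < 0 → local maximum
  f''(-5) = 110 > 0 → local minimum
  f''(5) = -110 < 0 → local maximum
  f''(6) = 132 > 0 → local minimum

Critical points: x = -6 (local maximum); x = -5 (local minimum); x = 5 (local maximum); x = 6 (local minimum)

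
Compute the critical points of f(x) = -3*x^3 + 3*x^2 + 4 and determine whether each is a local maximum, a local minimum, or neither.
f'(x) = 3*x*(2 - 3*x)

Solve f'(x) = 0:
  Factor: -9*x^2 + 6*x = -3*x*(3*x - 2) = 0.
  ⇒ x = 0, 2/3

f''(x) = 6 - 18*x
Second-derivative test at each critical point:
  f''(0) = 6 > 0 → local minimum
  f''(2/3) = -6 < 0 → local maximum

Critical points: x = 0 (local minimum); x = 2/3 (local maximum)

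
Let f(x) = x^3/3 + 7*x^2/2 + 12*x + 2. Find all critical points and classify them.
f'(x) = x^2 + 7*x + 12

Solve f'(x) = 0:
  Factor: x^2 + 7*x + 12 = (x + 3)*(x + 4) = 0.
  ⇒ x = -4, -3

f''(x) = 2*x + 7
Second-derivative test at each critical point:
  f''(-4) = -1 < 0 → local maximum
  f''(-3) = 1 > 0 → local minimum

Critical points: x = -4 (local maximum); x = -3 (local minimum)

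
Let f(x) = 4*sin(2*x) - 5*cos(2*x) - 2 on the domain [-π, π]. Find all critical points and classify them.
f'(x) = 10*sin(2*x) + 8*cos(2*x)

Solve f'(x) = 0 on [-π, π]:
  f'(x) = 0 ⇔ 4*cos(2*x) = -5*sin(2*x) ⇔ tan(2*x) = -4/5, i.e. 2*x = arctan(-4/5) + nπ; keep the solutions lying in [-π, π].
  ⇒ x = -pi/2 - atan(4/5)/2 ≈ -1.9082, -atan(4/5)/2 ≈ -0.3374, -atan(4/5)/2 + pi/2 ≈ 1.2334, pi - atan(4/5)/2 ≈ 2.8042

f''(x) = -16*sin(2*x) + 20*cos(2*x)
Second-derivative test at each critical point:
  f''(-1.9082) = -25.6125 < 0 → local maximum
  f''(-0.3374) = 25.6125 > 0 → local minimum
  f''(1.2334) = -25.6125 < 0 → local maximum
  f''(2.8042) = 25.6125 > 0 → local minimum

Critical points: x = -pi/2 - atan(4/5)/2 ≈ -1.9082 (local maximum); x = -atan(4/5)/2 ≈ -0.3374 (local minimum); x = -atan(4/5)/2 + pi/2 ≈ 1.2334 (local maximum); x = pi - atan(4/5)/2 ≈ 2.8042 (local minimum)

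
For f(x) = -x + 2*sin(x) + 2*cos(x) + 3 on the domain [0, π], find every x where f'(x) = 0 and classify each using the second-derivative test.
f'(x) = 2*sqrt(2)*cos(x + pi/4) - 1

Solve f'(x) = 0 on [0, π]:
  f'(x) = 0 ⇔ -2*sin(x) + 2*cos(x) = 1. Write the left side as R·cos(x + φ) with R = √(2² + 2²) = 2*sqrt(2), cos φ = sqrt(2)/2, sin φ = sqrt(2)/2; then cos(x + φ) = sqrt(2)/4. Solve for x and keep the solutions lying in [0, π].
  ⇒ x = atan((-1 + sqrt(7))/(1 + sqrt(7))) ≈ 0.4240

f''(x) = -2*sqrt(2)*sin(x + pi/4)
Second-derivative test at each critical point:
  f''(0.4240) = -2.6458 < 0 → local maximum

Critical points: x = atan((-1 + sqrt(7))/(1 + sqrt(7))) ≈ 0.4240 (local maximum)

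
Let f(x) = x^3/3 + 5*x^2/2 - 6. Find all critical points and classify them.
f'(x) = x*(x + 5)

Solve f'(x) = 0:
  Factor: x^2 + 5*x = x*(x + 5) = 0.
  ⇒ x = -5, 0

f''(x) = 2*x + 5
Second-derivative test at each critical point:
  f''(-5) = -5 < 0 → local maximum
  f''(0) = 5 > 0 → local minimum

Critical points: x = -5 (local maximum); x = 0 (local minimum)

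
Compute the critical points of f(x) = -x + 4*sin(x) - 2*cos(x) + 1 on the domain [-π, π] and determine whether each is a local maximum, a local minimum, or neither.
f'(x) = 2*sin(x) + 4*cos(x) - 1

Solve f'(x) = 0 on [-π, π]:
  f'(x) = 0 ⇔ 2*sin(x) + 4*cos(x) = 1. Write the left side as R·cos(x + φ) with R = √(4² + (-2)²) = 2*sqrt(5), cos φ = 2*sqrt(5)/5, sin φ = -sqrt(5)/5; then cos(x + φ) = sqrt(5)/10. Solve for x and keep the solutions lying in [-π, π].
  ⇒ x = atan((1 - 2*sqrt(19))/(2 + sqrt(19))) ≈ -0.8816, atan((1 + 2*sqrt(19))/(2 - sqrt(19))) + pi ≈ 1.8089

f''(x) = -4*sin(x) + 2*cos(x)
Second-derivative test at each critical point:
  f''(-0.8816) = 4.3589 > 0 → local minimum
  f''(1.8089) = -4.3589 < 0 → local maximum

Critical points: x = atan((1 - 2*sqrt(19))/(2 + sqrt(19))) ≈ -0.8816 (local minimum); x = atan((1 + 2*sqrt(19))/(2 - sqrt(19))) + pi ≈ 1.8089 (local maximum)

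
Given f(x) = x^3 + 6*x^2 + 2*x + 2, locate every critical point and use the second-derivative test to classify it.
f'(x) = 3*x^2 + 12*x + 2

Solve f'(x) = 0:
  3*x^2 + 12*x + 2 = 0 has no rational roots; quadratic formula: x = (-12 ± √120)/6.
  ⇒ x = -2 - sqrt(30)/3 ≈ -3.8257, -2 + sqrt(30)/3 ≈ -0.1743

f''(x) = 6*x + 12
Second-derivative test at each critical point:
  f''(-3.8257) = -10.9545 < 0 → local maximum
  f''(-0.1743) = 10.9545 > 0 → local minimum

Critical points: x = -2 - sqrt(30)/3 ≈ -3.8257 (local maximum); x = -2 + sqrt(30)/3 ≈ -0.1743 (local minimum)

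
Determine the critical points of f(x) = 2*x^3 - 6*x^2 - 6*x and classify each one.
f'(x) = 6*x^2 - 12*x - 6

Solve f'(x) = 0:
  Factor: 6*x^2 - 12*x - 6 = 6*(x^2 - 2*x - 1); x^2 - 2*x - 1 = 0 has no rational roots; quadratic formula: x = (2 ± √8)/2.
  ⇒ x = 1 - sqrt(2) ≈ -0.4142, 1 + sqrt(2) ≈ 2.4142

f''(x) = 12*x - 12
Second-derivative test at each critical point:
  f''(-0.4142) = -16.9706 < 0 → local maximum
  f''(2.4142) = 16.9706 > 0 → local minimum

Critical points: x = 1 - sqrt(2) ≈ -0.4142 (local maximum); x = 1 + sqrt(2) ≈ 2.4142 (local minimum)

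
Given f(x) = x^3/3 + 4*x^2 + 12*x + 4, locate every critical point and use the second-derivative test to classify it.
f'(x) = x^2 + 8*x + 12

Solve f'(x) = 0:
  Factor: x^2 + 8*x + 12 = (x + 2)*(x + 6) = 0.
  ⇒ x = -6, -2

f''(x) = 2*x + 8
Second-derivative test at each critical point:
  f''(-6) = -4 < 0 → local maximum
  f''(-2) = 4 > 0 → local minimum

Critical points: x = -6 (local maximum); x = -2 (local minimum)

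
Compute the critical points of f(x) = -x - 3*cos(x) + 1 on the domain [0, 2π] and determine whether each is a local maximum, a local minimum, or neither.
f'(x) = 3*sin(x) - 1

Solve f'(x) = 0 on [0, 2π]:
  f'(x) = 0 ⇔ sin(x) = 1/3, i.e. x = arcsin(1/3) + 2nπ or x = π − arcsin(1/3) + 2nπ; keep the solutions lying in [0, 2π].
  ⇒ x = asin(1/3) ≈ 0.3398, pi - asin(1/3) ≈ 2.8018

f''(x) = 3*cos(x)
Second-derivative test at each critical point:
  f''(0.3398) = 2.8284 > 0 → local minimum
  f''(2.8018) = -2.8284 < 0 → local maximum

Critical points: x = asin(1/3) ≈ 0.3398 (local minimum); x = pi - asin(1/3) ≈ 2.8018 (local maximum)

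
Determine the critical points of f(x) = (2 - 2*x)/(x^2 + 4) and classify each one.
f'(x) = 2*(-x^2 + 2*x*(x - 1) - 4)/(x^2 + 4)^2

Solve f'(x) = 0:
  f'(x) = 2*(x^2 - 2*x - 4)/(x^2 + 4)^2; the denominator is positive wherever f is defined, so f'(x) = 0 ⇔ 2*x^2 - 4*x - 8 = 0.
  Factor: 2*x^2 - 4*x - 8 = 2*(x^2 - 2*x - 4); x^2 - 2*x - 4 = 0 has no rational roots; quadratic formula: x = (2 ± √20)/2.
  ⇒ x = 1 - sqrt(5) ≈ -1.2361, 1 + sqrt(5) ≈ 3.2361

f''(x) = 4*(4*x^2*(1 - x) + (3*x - 1)*(x^2 + 4))/(x^2 + 4)^3
Second-derivative test at each critical point:
  f''(-1.2361) = -0.2927 < 0 → local maximum
  f''(3.2361) = 0.0427 > 0 → local minimum

Critical points: x = 1 - sqrt(5) ≈ -1.2361 (local maximum); x = 1 + sqrt(5) ≈ 3.2361 (local minimum)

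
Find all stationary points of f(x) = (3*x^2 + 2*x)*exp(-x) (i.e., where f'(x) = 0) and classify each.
f'(x) = (-3*x^2 + 4*x + 2)*exp(-x)

Solve f'(x) = 0:
  f'(x) = (-3*x^2 + 4*x + 2)·exp(-x) and exp(-x) > 0 for every x, so f'(x) = 0 ⇔ -3*x^2 + 4*x + 2 = 0.
  3*x^2 - 4*x - 2 = 0 has no rational roots; quadratic formula: x = (4 ± √40)/6.
  ⇒ x = 2/3 - sqrt(10)/3 ≈ -0.3874, 2/3 + sqrt(10)/3 ≈ 1.7208

f''(x) = (3*x^2 - 10*x + 2)*exp(-x)
Second-derivative test at each critical point:
  f''(-0.3874) = 9.3172 > 0 → local minimum
  f''(1.7208) = -1.1317 < 0 → local maximum

Critical points: x = 2/3 - sqrt(10)/3 ≈ -0.3874 (local minimum); x = 2/3 + sqrt(10)/3 ≈ 1.7208 (local maximum)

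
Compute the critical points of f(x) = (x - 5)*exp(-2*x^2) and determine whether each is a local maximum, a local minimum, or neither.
f'(x) = (-4*x*(x - 5) + 1)*exp(-2*x^2)

Solve f'(x) = 0:
  f'(x) = (-4*x^2 + 20*x + 1)·exp(-2*x^2) and exp(-2*x^2) > 0 for every x, so f'(x) = 0 ⇔ -4*x^2 + 20*x + 1 = 0.
  4*x^2 - 20*x - 1 = 0 has no rational roots; quadratic formula: x = (20 ± √416)/8.
  ⇒ x = 5/2 - sqrt(26)/2 ≈ -0.0495, 5/2 + sqrt(26)/2 ≈ 5.0495

f''(x) = 4*(4*x^2*(x - 5) - 3*x + 5)*exp(-2*x^2)
Second-derivative test at each critical point:
  f''(-0.0495) = 20.2963 > 0 → local minimum
  f''(5.0495) = -1.454e-21 < 0 → local maximum

Critical points: x = 5/2 - sqrt(26)/2 ≈ -0.0495 (local minimum); x = 5/2 + sqrt(26)/2 ≈ 5.0495 (local maximum)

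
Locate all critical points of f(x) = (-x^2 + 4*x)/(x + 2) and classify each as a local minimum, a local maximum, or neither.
f'(x) = (-x^2 - 4*x + 8)/(x^2 + 4*x + 4)

Solve f'(x) = 0:
  f'(x) = -(x^2 + 4*x - 8)/(x + 2)^2; the denominator is positive wherever f is defined, so f'(x) = 0 ⇔ -x^2 - 4*x + 8 = 0.
  x^2 + 4*x - 8 = 0 has no rational roots; quadratic formula: x = (-4 ± √48)/2.
  ⇒ x = -2*sqrt(3) - 2 ≈ -5.4641, -2 + 2*sqrt(3) ≈ 1.4641

f''(x) = -24/(x^3 + 6*x^2 + 12*x + 8)
Second-derivative test at each critical point:
  f''(-5.4641) = 0.5774 > 0 → local minimum
  f''(1.4641) = -0.5774 < 0 → local maximum

Critical points: x = -2*sqrt(3) - 2 ≈ -5.4641 (local minimum); x = -2 + 2*sqrt(3) ≈ 1.4641 (local maximum)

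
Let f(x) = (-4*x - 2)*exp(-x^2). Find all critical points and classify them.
f'(x) = 4*(x*(2*x + 1) - 1)*exp(-x^2)

Solve f'(x) = 0:
  f'(x) = (8*x^2 + 4*x - 4)·exp(-x^2) and exp(-x^2) > 0 for every x, so f'(x) = 0 ⇔ 8*x^2 + 4*x - 4 = 0.
  Factor: 8*x^2 + 4*x - 4 = 4*(x + 1)*(2*x - 1) = 0.
  ⇒ x = -1, 1/2

f''(x) = 4*(-4*x^3 - 2*x^2 + 6*x + 1)*exp(-x^2)
Second-derivative test at each critical point:
  f''(-1) = -4.4146 < 0 → local maximum
  f''(1/2) = 9.3456 > 0 → local minimum

Critical points: x = -1 (local maximum); x = 1/2 (local minimum)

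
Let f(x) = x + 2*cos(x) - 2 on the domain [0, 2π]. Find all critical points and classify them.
f'(x) = 1 - 2*sin(x)

Solve f'(x) = 0 on [0, 2π]:
  f'(x) = 0 ⇔ sin(x) = 1/2, i.e. x = arcsin(1/2) + 2nπ or x = π − arcsin(1/2) + 2nπ; keep the solutions lying in [0, 2π].
  ⇒ x = pi/6 ≈ 0.5236, 5*pi/6 ≈ 2.6180

f''(x) = -2*cos(x)
Second-derivative test at each critical point:
  f''(0.5236) = -1.7321 < 0 → local maximum
  f''(2.6180) = 1.7321 > 0 → local minimum

Critical points: x = pi/6 ≈ 0.5236 (local maximum); x = 5*pi/6 ≈ 2.6180 (local minimum)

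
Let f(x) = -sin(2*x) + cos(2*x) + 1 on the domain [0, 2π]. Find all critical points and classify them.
f'(x) = -2*sqrt(2)*sin(2*x + pi/4)

Solve f'(x) = 0 on [0, 2π]:
  f'(x) = 0 ⇔ -cos(2*x) = sin(2*x) ⇔ tan(2*x) = -1, i.e. 2*x = arctan(-1) + nπ; keep the solutions lying in [0, 2π].
  ⇒ x = 3*pi/8 ≈ 1.1781, 7*pi/8 ≈ 2.7489, 11*pi/8 ≈ 4.3197, 15*pi/8 ≈ 5.8905

f''(x) = -4*sqrt(2)*cos(2*x + pi/4)
Second-derivative test at each critical point:
  f''(1.1781) = 5.6569 > 0 → local minimum
  f''(2.7489) = -5.6569 < 0 → local maximum
  f''(4.3197) = 5.6569 > 0 → local minimum
  f''(5.8905) = -5.6569 < 0 → local maximum

Critical points: x = 3*pi/8 ≈ 1.1781 (local minimum); x = 7*pi/8 ≈ 2.7489 (local maximum); x = 11*pi/8 ≈ 4.3197 (local minimum); x = 15*pi/8 ≈ 5.8905 (local maximum)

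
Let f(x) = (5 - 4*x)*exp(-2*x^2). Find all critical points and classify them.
f'(x) = 4*(x*(4*x - 5) - 1)*exp(-2*x^2)

Solve f'(x) = 0:
  f'(x) = (16*x^2 - 20*x - 4)·exp(-2*x^2) and exp(-2*x^2) > 0 for every x, so f'(x) = 0 ⇔ 16*x^2 - 20*x - 4 = 0.
  Factor: 16*x^2 - 20*x - 4 = 4*(4*x^2 - 5*x - 1); 4*x^2 - 5*x - 1 = 0 has no rational roots; quadratic formula: x = (5 ± √41)/8.
  ⇒ x = 5/8 - sqrt(41)/8 ≈ -0.1754, 5/8 + sqrt(41)/8 ≈ 1.4254

f''(x) = 4*(4*x^2*(5 - 4*x) + 12*x - 5)*exp(-2*x^2)
Second-derivative test at each critical point:
  f''(-0.1754) = -24.0842 < 0 → local maximum
  f''(1.4254) = 0.4403 > 0 → local minimum

Critical points: x = 5/8 - sqrt(41)/8 ≈ -0.1754 (local maximum); x = 5/8 + sqrt(41)/8 ≈ 1.4254 (local minimum)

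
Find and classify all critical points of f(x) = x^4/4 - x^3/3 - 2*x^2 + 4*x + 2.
f'(x) = x^3 - x^2 - 4*x + 4

Solve f'(x) = 0:
  Factor: x^3 - x^2 - 4*x + 4 = (x - 2)*(x - 1)*(x + 2) = 0.
  ⇒ x = -2, 1, 2

f''(x) = 3*x^2 - 2*x - 4
Second-derivative test at each critical point:
  f''(-2) = 12 > 0 → local minimum
  f''(1) = -3 < 0 → local maximum
  f''(2) = 4 > 0 → local minimum

Critical points: x = -2 (local minimum); x = 1 (local maximum); x = 2 (local minimum)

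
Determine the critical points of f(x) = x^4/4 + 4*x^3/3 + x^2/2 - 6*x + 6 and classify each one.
f'(x) = x^3 + 4*x^2 + x - 6

Solve f'(x) = 0:
  Factor: x^3 + 4*x^2 + x - 6 = (x - 1)*(x + 2)*(x + 3) = 0.
  ⇒ x = -3, -2, 1

f''(x) = 3*x^2 + 8*x + 1
Second-derivative test at each critical point:
  f''(-3) = 4 > 0 → local minimum
  f''(-2) = -3 < 0 → local maximum
  f''(1) = 12 > 0 → local minimum

Critical points: x = -3 (local minimum); x = -2 (local maximum); x = 1 (local minimum)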